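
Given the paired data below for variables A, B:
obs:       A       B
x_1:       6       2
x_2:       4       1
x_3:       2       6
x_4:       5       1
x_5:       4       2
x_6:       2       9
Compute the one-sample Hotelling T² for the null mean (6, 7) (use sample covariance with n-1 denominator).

Step 1 — sample mean vector:
  mean(A) = (6 + 4 + 2 + 5 + 4 + 2) / 6 = 23/6 = 3.8333
  mean(B) = (2 + 1 + 6 + 1 + 2 + 9) / 6 = 21/6 = 3.5
  x̄ = (3.8333, 3.5),  deviation x̄ - mu_0 = (3.8333, 3.5) - (6, 7) = (-2.1667, -3.5).

Step 2 — sample covariance matrix, S[i,j] = (1/(n-1)) · Σ_k (x_{k,i} - mean_i) · (x_{k,j} - mean_j), divisor n-1 = 5:
  S[A,A] = ((2.1667)·(2.1667) + (0.1667)·(0.1667) + (-1.8333)·(-1.8333) + (1.1667)·(1.1667) + (0.1667)·(0.1667) + (-1.8333)·(-1.8333)) / 5 = 12.8333/5 = 2.5667
  S[A,B] = ((2.1667)·(-1.5) + (0.1667)·(-2.5) + (-1.8333)·(2.5) + (1.1667)·(-2.5) + (0.1667)·(-1.5) + (-1.8333)·(5.5)) / 5 = -21.5/5 = -4.3
  S[B,B] = ((-1.5)·(-1.5) + (-2.5)·(-2.5) + (2.5)·(2.5) + (-2.5)·(-2.5) + (-1.5)·(-1.5) + (5.5)·(5.5)) / 5 = 53.5/5 = 10.7
  S = [[2.5667, -4.3],
 [-4.3, 10.7]].

Step 3 — invert S. det(S) = 2.5667·10.7 - (-4.3)² = 8.9733.
  S^{-1} = (1/det) · [[d, -b], [-b, a]] = [[1.1924, 0.4792],
 [0.4792, 0.286]].

Step 4 — quadratic form (x̄ - mu_0)^T · S^{-1} · (x̄ - mu_0):
  S^{-1} · (x̄ - mu_0) = (-4.2608, -2.0394),
  (x̄ - mu_0)^T · [...] = (-2.1667)·(-4.2608) + (-3.5)·(-2.0394) = 16.3695.

Step 5 — scale by n: T² = 6 · 16.3695 = 98.2169.

T² ≈ 98.2169


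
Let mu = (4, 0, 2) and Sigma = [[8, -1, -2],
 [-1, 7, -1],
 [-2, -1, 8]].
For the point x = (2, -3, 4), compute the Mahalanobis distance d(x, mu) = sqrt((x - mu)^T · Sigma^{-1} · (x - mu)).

Step 1 — centre the observation: (x - mu) = (-2, -3, 2).

Step 2 — invert Sigma (cofactor / det for 3×3, or solve directly):
  Sigma^{-1} = [[0.1375, 0.025, 0.0375],
 [0.025, 0.15, 0.025],
 [0.0375, 0.025, 0.1375]].

Step 3 — form the quadratic (x - mu)^T · Sigma^{-1} · (x - mu):
  Sigma^{-1} · (x - mu) = (-0.275, -0.45, 0.125).
  (x - mu)^T · [Sigma^{-1} · (x - mu)] = (-2)·(-0.275) + (-3)·(-0.45) + (2)·(0.125) = 2.15.

Step 4 — take square root: d = √(2.15) ≈ 1.4663.

d(x, mu) = √(2.15) ≈ 1.4663


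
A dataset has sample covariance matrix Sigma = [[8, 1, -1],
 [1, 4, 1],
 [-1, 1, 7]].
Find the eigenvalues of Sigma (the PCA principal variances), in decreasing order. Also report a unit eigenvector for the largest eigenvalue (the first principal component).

Step 1 — characteristic polynomial p(λ) = det(λI - Sigma) = λ³ - tr·λ² + c_1·λ - det, where tr = trace, c_1 = sum of the principal 2×2 minors, det = det(Sigma):
  tr = 8 + 4 + 7 = 19,
  c_1 = (8·4 - (1)²) + (8·7 - (-1)²) + (4·7 - (1)²) = 31 + 55 + 27 = 113,
  det = 8·(4·7 - (1)²) - (1)·((1)·7 - (1)·(-1)) + (-1)·((1)·(1) - 4·(-1)) = 8·(27) - (1)·(8) + (-1)·(5) = 203.
  So p(λ) = λ³ - 19λ² + 113λ - 203.
Step 2 — look for an integer root (rational root theorem: any rational root is an integer divisor of 203). Testing λ = 7:
  p(7) = 343 - 931 + 791 - 203 = 0  ✓
  Dividing out (λ - 7): p(λ) = (λ - 7)(λ² - 12λ + 29).
Step 3 — remaining eigenvalues from the quadratic λ² - 12λ + 29 = 0:
  Δ = 12² - 4·29 = 144 - 116 = 28,  λ = (12 ± √28)/2 = (12 ± 5.2915)/2 ≈ 8.6458 or 3.3542.
  Sorted: λ_1 = 8.6458,  λ_2 = 7,  λ_3 = 3.3542  (check: sum = 19 = tr ✓).

Step 4 — unit eigenvector for λ_1 ≈ 8.6458: v spans the null space of (Sigma - λ_1 I), whose rows are
  r_1 = (-0.6458, 1, -1),  r_2 = (1, -4.6458, 1),  r_3 = (-1, 1, -1.6458).
  v is orthogonal to every row, so take v ∝ r_1 × r_2 = ((1)·(1) - (-1)·(-4.6458), (-1)·(1) - (-0.6458)·(1), (-0.6458)·(-4.6458) - (1)·(1)) ≈ (-3.6458, -0.3542, 2).
  Rescale (multiply by -1 so the first nonzero entry is positive): u = (3.6458, 0.3542, -2).
  ||u|| = √((3.6458)² + (0.3542)² + (-2)²) = √(17.417) ≈ 4.1734,  v_1 = u/||u|| ≈ (0.8736, 0.0849, -0.4792) (||v_1|| = 1).

λ_1 = 8.6458,  λ_2 = 7,  λ_3 = 3.3542;  v_1 ≈ (0.8736, 0.0849, -0.4792)


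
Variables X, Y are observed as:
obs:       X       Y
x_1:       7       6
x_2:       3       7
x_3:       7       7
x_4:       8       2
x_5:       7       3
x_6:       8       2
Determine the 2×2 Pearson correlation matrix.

Step 1 — column means:
  mean(X) = (7 + 3 + 7 + 8 + 7 + 8) / 6 = 40/6 = 6.6667
  mean(Y) = (6 + 7 + 7 + 2 + 3 + 2) / 6 = 27/6 = 4.5

Step 2 — sample variances and covariances s[i,j] = (1/(n-1)) · Σ_k (x_{k,i} - mean_i) · (x_{k,j} - mean_j), with n-1 = 5:
  s[X,X] = ((0.3333)·(0.3333) + (-3.6667)·(-3.6667) + (0.3333)·(0.3333) + (1.3333)·(1.3333) + (0.3333)·(0.3333) + (1.3333)·(1.3333)) / 5 = 17.3333/5 = 3.4667
  s[X,Y] = ((0.3333)·(1.5) + (-3.6667)·(2.5) + (0.3333)·(2.5) + (1.3333)·(-2.5) + (0.3333)·(-1.5) + (1.3333)·(-2.5)) / 5 = -15/5 = -3
  s[Y,Y] = ((1.5)·(1.5) + (2.5)·(2.5) + (2.5)·(2.5) + (-2.5)·(-2.5) + (-1.5)·(-1.5) + (-2.5)·(-2.5)) / 5 = 29.5/5 = 5.9
  Sample standard deviations s_i = √(s[i,i]):
  s(X) = √(3.4667) = 1.8619
  s(Y) = √(5.9) = 2.429

Step 3 — r_{ij} = s_{ij} / (s_i · s_j):
  r[X,X] = 1 (diagonal).
  r[X,Y] = -3 / (1.8619 · 2.429) = -3 / 4.5225 = -0.6633
  r[Y,Y] = 1 (diagonal).

R is symmetric with unit diagonal. Assembling:

R = [[1, -0.6633],
 [-0.6633, 1]]


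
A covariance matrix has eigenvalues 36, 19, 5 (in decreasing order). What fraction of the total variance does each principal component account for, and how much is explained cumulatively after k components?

Step 1 — total variance = trace(Sigma) = Σ λ_i = 36 + 19 + 5 = 60.

Step 2 — fraction explained by component i = λ_i / Σ λ:
  PC1: 36/60 = 0.6
  PC2: 19/60 = 0.3167
  PC3: 5/60 = 0.0833

Step 3 — cumulative fraction after k components = (λ_1 + ... + λ_k) / Σ λ:
  k = 1: 36/60 = 0.6
  k = 2: (36 + 19)/60 = 55/60 = 0.9167
  k = 3: (36 + 19 + 5)/60 = 60/60 = 1

Summary (fraction, with percent):

explained: PC1 0.6 (60%), PC2 0.3167 (31.67%), PC3 0.0833 (8.33%);  cumulative: 0.6, 0.9167, 1


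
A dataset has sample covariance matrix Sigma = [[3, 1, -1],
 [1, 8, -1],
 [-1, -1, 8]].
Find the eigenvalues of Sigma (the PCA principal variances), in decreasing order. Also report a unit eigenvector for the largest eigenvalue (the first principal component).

Step 1 — characteristic polynomial p(λ) = det(λI - Sigma) = λ³ - tr·λ² + c_1·λ - det, where tr = trace, c_1 = sum of the principal 2×2 minors, det = det(Sigma):
  tr = 3 + 8 + 8 = 19,
  c_1 = (3·8 - (1)²) + (3·8 - (-1)²) + (8·8 - (-1)²) = 23 + 23 + 63 = 109,
  det = 3·(8·8 - (-1)²) - (1)·((1)·8 - (-1)·(-1)) + (-1)·((1)·(-1) - 8·(-1)) = 3·(63) - (1)·(7) + (-1)·(7) = 175.
  So p(λ) = λ³ - 19λ² + 109λ - 175.
Step 2 — look for an integer root (rational root theorem: any rational root is an integer divisor of 175). Testing λ = 7:
  p(7) = 343 - 931 + 763 - 175 = 0  ✓
  Dividing out (λ - 7): p(λ) = (λ - 7)(λ² - 12λ + 25).
Step 3 — remaining eigenvalues from the quadratic λ² - 12λ + 25 = 0:
  Δ = 12² - 4·25 = 144 - 100 = 44,  λ = (12 ± √44)/2 = (12 ± 6.6332)/2 ≈ 9.3166 or 2.6834.
  Sorted: λ_1 = 9.3166,  λ_2 = 7,  λ_3 = 2.6834  (check: sum = 19 = tr ✓).

Step 4 — unit eigenvector for λ_1 ≈ 9.3166: v spans the null space of (Sigma - λ_1 I), whose rows are
  r_1 = (-6.3166, 1, -1),  r_2 = (1, -1.3166, -1),  r_3 = (-1, -1, -1.3166).
  v is orthogonal to every row, so take v ∝ r_1 × r_2 = ((1)·(-1) - (-1)·(-1.3166), (-1)·(1) - (-6.3166)·(-1), (-6.3166)·(-1.3166) - (1)·(1)) ≈ (-2.3166, -7.3166, 7.3166).
  Rescale (multiply by -1 so the first nonzero entry is positive): u = (2.3166, 7.3166, -7.3166).
  ||u|| = √((2.3166)² + (7.3166)² + (-7.3166)²) = √(112.4327) ≈ 10.6034,  v_1 = u/||u|| ≈ (0.2185, 0.69, -0.69) (||v_1|| = 1).

λ_1 = 9.3166,  λ_2 = 7,  λ_3 = 2.6834;  v_1 ≈ (0.2185, 0.69, -0.69)


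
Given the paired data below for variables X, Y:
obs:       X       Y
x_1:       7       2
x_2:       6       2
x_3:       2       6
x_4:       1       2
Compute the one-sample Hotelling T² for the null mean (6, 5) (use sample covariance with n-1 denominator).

Step 1 — sample mean vector:
  mean(X) = (7 + 6 + 2 + 1) / 4 = 16/4 = 4
  mean(Y) = (2 + 2 + 6 + 2) / 4 = 12/4 = 3
  x̄ = (4, 3),  deviation x̄ - mu_0 = (4, 3) - (6, 5) = (-2, -2).

Step 2 — sample covariance matrix, S[i,j] = (1/(n-1)) · Σ_k (x_{k,i} - mean_i) · (x_{k,j} - mean_j), divisor n-1 = 3:
  S[X,X] = ((3)·(3) + (2)·(2) + (-2)·(-2) + (-3)·(-3)) / 3 = 26/3 = 8.6667
  S[X,Y] = ((3)·(-1) + (2)·(-1) + (-2)·(3) + (-3)·(-1)) / 3 = -8/3 = -2.6667
  S[Y,Y] = ((-1)·(-1) + (-1)·(-1) + (3)·(3) + (-1)·(-1)) / 3 = 12/3 = 4
  S = [[8.6667, -2.6667],
 [-2.6667, 4]].

Step 3 — invert S. det(S) = 8.6667·4 - (-2.6667)² = 27.5556.
  S^{-1} = (1/det) · [[d, -b], [-b, a]] = [[0.1452, 0.0968],
 [0.0968, 0.3145]].

Step 4 — quadratic form (x̄ - mu_0)^T · S^{-1} · (x̄ - mu_0):
  S^{-1} · (x̄ - mu_0) = (-0.4839, -0.8226),
  (x̄ - mu_0)^T · [...] = (-2)·(-0.4839) + (-2)·(-0.8226) = 2.6129.

Step 5 — scale by n: T² = 4 · 2.6129 = 10.4516.

T² ≈ 10.4516


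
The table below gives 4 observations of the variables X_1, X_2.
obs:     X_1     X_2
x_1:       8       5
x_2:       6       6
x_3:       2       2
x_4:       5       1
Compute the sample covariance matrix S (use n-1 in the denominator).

Step 1 — column means:
  mean(X_1) = (8 + 6 + 2 + 5) / 4 = 21/4 = 5.25
  mean(X_2) = (5 + 6 + 2 + 1) / 4 = 14/4 = 3.5

Step 2 — sample covariance S[i,j] = (1/(n-1)) · Σ_k (x_{k,i} - mean_i) · (x_{k,j} - mean_j), with n-1 = 3.
  S[X_1,X_1] = ((2.75)·(2.75) + (0.75)·(0.75) + (-3.25)·(-3.25) + (-0.25)·(-0.25)) / 3 = 18.75/3 = 6.25
  S[X_1,X_2] = ((2.75)·(1.5) + (0.75)·(2.5) + (-3.25)·(-1.5) + (-0.25)·(-2.5)) / 3 = 11.5/3 = 3.8333
  S[X_2,X_2] = ((1.5)·(1.5) + (2.5)·(2.5) + (-1.5)·(-1.5) + (-2.5)·(-2.5)) / 3 = 17/3 = 5.6667

S is symmetric (S[j,i] = S[i,j]). Assembling:

S = [[6.25, 3.8333],
 [3.8333, 5.6667]]


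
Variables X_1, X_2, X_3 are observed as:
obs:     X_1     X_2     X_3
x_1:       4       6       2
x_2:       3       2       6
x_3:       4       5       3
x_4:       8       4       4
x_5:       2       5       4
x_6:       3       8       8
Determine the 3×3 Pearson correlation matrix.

Step 1 — column means:
  mean(X_1) = (4 + 3 + 4 + 8 + 2 + 3) / 6 = 24/6 = 4
  mean(X_2) = (6 + 2 + 5 + 4 + 5 + 8) / 6 = 30/6 = 5
  mean(X_3) = (2 + 6 + 3 + 4 + 4 + 8) / 6 = 27/6 = 4.5

Step 2 — sample variances and covariances s[i,j] = (1/(n-1)) · Σ_k (x_{k,i} - mean_i) · (x_{k,j} - mean_j), with n-1 = 5:
  s[X_1,X_1] = ((0)·(0) + (-1)·(-1) + (0)·(0) + (4)·(4) + (-2)·(-2) + (-1)·(-1)) / 5 = 22/5 = 4.4
  s[X_1,X_2] = ((0)·(1) + (-1)·(-3) + (0)·(0) + (4)·(-1) + (-2)·(0) + (-1)·(3)) / 5 = -4/5 = -0.8
  s[X_1,X_3] = ((0)·(-2.5) + (-1)·(1.5) + (0)·(-1.5) + (4)·(-0.5) + (-2)·(-0.5) + (-1)·(3.5)) / 5 = -6/5 = -1.2
  s[X_2,X_2] = ((1)·(1) + (-3)·(-3) + (0)·(0) + (-1)·(-1) + (0)·(0) + (3)·(3)) / 5 = 20/5 = 4
  s[X_2,X_3] = ((1)·(-2.5) + (-3)·(1.5) + (0)·(-1.5) + (-1)·(-0.5) + (0)·(-0.5) + (3)·(3.5)) / 5 = 4/5 = 0.8
  s[X_3,X_3] = ((-2.5)·(-2.5) + (1.5)·(1.5) + (-1.5)·(-1.5) + (-0.5)·(-0.5) + (-0.5)·(-0.5) + (3.5)·(3.5)) / 5 = 23.5/5 = 4.7
  Sample standard deviations s_i = √(s[i,i]):
  s(X_1) = √(4.4) = 2.0976
  s(X_2) = √(4) = 2
  s(X_3) = √(4.7) = 2.1679

Step 3 — r_{ij} = s_{ij} / (s_i · s_j):
  r[X_1,X_1] = 1 (diagonal).
  r[X_1,X_2] = -0.8 / (2.0976 · 2) = -0.8 / 4.1952 = -0.1907
  r[X_1,X_3] = -1.2 / (2.0976 · 2.1679) = -1.2 / 4.5475 = -0.2639
  r[X_2,X_2] = 1 (diagonal).
  r[X_2,X_3] = 0.8 / (2 · 2.1679) = 0.8 / 4.3359 = 0.1845
  r[X_3,X_3] = 1 (diagonal).

R is symmetric with unit diagonal. Assembling:

R = [[1, -0.1907, -0.2639],
 [-0.1907, 1, 0.1845],
 [-0.2639, 0.1845, 1]]


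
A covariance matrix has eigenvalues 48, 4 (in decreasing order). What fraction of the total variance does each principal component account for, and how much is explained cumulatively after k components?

Step 1 — total variance = trace(Sigma) = Σ λ_i = 48 + 4 = 52.

Step 2 — fraction explained by component i = λ_i / Σ λ:
  PC1: 48/52 = 0.9231
  PC2: 4/52 = 0.0769

Step 3 — cumulative fraction after k components = (λ_1 + ... + λ_k) / Σ λ:
  k = 1: 48/52 = 0.9231
  k = 2: (48 + 4)/52 = 52/52 = 1

Summary (fraction, with percent):

explained: PC1 0.9231 (92.31%), PC2 0.0769 (7.69%);  cumulative: 0.9231, 1


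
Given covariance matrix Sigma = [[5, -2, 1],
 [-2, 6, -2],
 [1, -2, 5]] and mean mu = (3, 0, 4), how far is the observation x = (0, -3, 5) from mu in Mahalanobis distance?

Step 1 — centre the observation: (x - mu) = (-3, -3, 1).

Step 2 — invert Sigma (cofactor / det for 3×3, or solve directly):
  Sigma^{-1} = [[0.2321, 0.0714, -0.0179],
 [0.0714, 0.2143, 0.0714],
 [-0.0179, 0.0714, 0.2321]].

Step 3 — form the quadratic (x - mu)^T · Sigma^{-1} · (x - mu):
  Sigma^{-1} · (x - mu) = (-0.9286, -0.7857, 0.0714).
  (x - mu)^T · [Sigma^{-1} · (x - mu)] = (-3)·(-0.9286) + (-3)·(-0.7857) + (1)·(0.0714) = 5.2143.

Step 4 — take square root: d = √(5.2143) ≈ 2.2835.

d(x, mu) = √(5.2143) ≈ 2.2835


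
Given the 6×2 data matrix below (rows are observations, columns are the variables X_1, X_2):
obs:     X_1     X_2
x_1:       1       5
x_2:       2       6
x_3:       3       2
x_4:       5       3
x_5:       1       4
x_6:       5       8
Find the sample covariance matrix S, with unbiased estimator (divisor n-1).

Step 1 — column means:
  mean(X_1) = (1 + 2 + 3 + 5 + 1 + 5) / 6 = 17/6 = 2.8333
  mean(X_2) = (5 + 6 + 2 + 3 + 4 + 8) / 6 = 28/6 = 4.6667

Step 2 — sample covariance S[i,j] = (1/(n-1)) · Σ_k (x_{k,i} - mean_i) · (x_{k,j} - mean_j), with n-1 = 5.
  S[X_1,X_1] = ((-1.8333)·(-1.8333) + (-0.8333)·(-0.8333) + (0.1667)·(0.1667) + (2.1667)·(2.1667) + (-1.8333)·(-1.8333) + (2.1667)·(2.1667)) / 5 = 16.8333/5 = 3.3667
  S[X_1,X_2] = ((-1.8333)·(0.3333) + (-0.8333)·(1.3333) + (0.1667)·(-2.6667) + (2.1667)·(-1.6667) + (-1.8333)·(-0.6667) + (2.1667)·(3.3333)) / 5 = 2.6667/5 = 0.5333
  S[X_2,X_2] = ((0.3333)·(0.3333) + (1.3333)·(1.3333) + (-2.6667)·(-2.6667) + (-1.6667)·(-1.6667) + (-0.6667)·(-0.6667) + (3.3333)·(3.3333)) / 5 = 23.3333/5 = 4.6667

S is symmetric (S[j,i] = S[i,j]). Assembling:

S = [[3.3667, 0.5333],
 [0.5333, 4.6667]]


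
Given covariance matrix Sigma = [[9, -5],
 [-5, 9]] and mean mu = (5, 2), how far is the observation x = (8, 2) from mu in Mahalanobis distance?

Step 1 — centre the observation: (x - mu) = (3, 0).

Step 2 — invert Sigma. det(Sigma) = 9·9 - (-5)² = 56.
  Sigma^{-1} = (1/det) · [[d, -b], [-b, a]] = [[0.1607, 0.0893],
 [0.0893, 0.1607]].

Step 3 — form the quadratic (x - mu)^T · Sigma^{-1} · (x - mu):
  Sigma^{-1} · (x - mu) = (0.4821, 0.2679).
  (x - mu)^T · [Sigma^{-1} · (x - mu)] = (3)·(0.4821) + (0)·(0.2679) = 1.4464.

Step 4 — take square root: d = √(1.4464) ≈ 1.2027.

d(x, mu) = √(1.4464) ≈ 1.2027


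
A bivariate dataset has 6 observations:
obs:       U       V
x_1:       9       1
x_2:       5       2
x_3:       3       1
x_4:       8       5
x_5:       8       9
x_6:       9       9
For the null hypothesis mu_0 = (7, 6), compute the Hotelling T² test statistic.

Step 1 — sample mean vector:
  mean(U) = (9 + 5 + 3 + 8 + 8 + 9) / 6 = 42/6 = 7
  mean(V) = (1 + 2 + 1 + 5 + 9 + 9) / 6 = 27/6 = 4.5
  x̄ = (7, 4.5),  deviation x̄ - mu_0 = (7, 4.5) - (7, 6) = (0, -1.5).

Step 2 — sample covariance matrix, S[i,j] = (1/(n-1)) · Σ_k (x_{k,i} - mean_i) · (x_{k,j} - mean_j), divisor n-1 = 5:
  S[U,U] = ((2)·(2) + (-2)·(-2) + (-4)·(-4) + (1)·(1) + (1)·(1) + (2)·(2)) / 5 = 30/5 = 6
  S[U,V] = ((2)·(-3.5) + (-2)·(-2.5) + (-4)·(-3.5) + (1)·(0.5) + (1)·(4.5) + (2)·(4.5)) / 5 = 26/5 = 5.2
  S[V,V] = ((-3.5)·(-3.5) + (-2.5)·(-2.5) + (-3.5)·(-3.5) + (0.5)·(0.5) + (4.5)·(4.5) + (4.5)·(4.5)) / 5 = 71.5/5 = 14.3
  S = [[6, 5.2],
 [5.2, 14.3]].

Step 3 — invert S. det(S) = 6·14.3 - (5.2)² = 58.76.
  S^{-1} = (1/det) · [[d, -b], [-b, a]] = [[0.2434, -0.0885],
 [-0.0885, 0.1021]].

Step 4 — quadratic form (x̄ - mu_0)^T · S^{-1} · (x̄ - mu_0):
  S^{-1} · (x̄ - mu_0) = (0.1327, -0.1532),
  (x̄ - mu_0)^T · [...] = (0)·(0.1327) + (-1.5)·(-0.1532) = 0.2297.

Step 5 — scale by n: T² = 6 · 0.2297 = 1.3785.

T² ≈ 1.3785


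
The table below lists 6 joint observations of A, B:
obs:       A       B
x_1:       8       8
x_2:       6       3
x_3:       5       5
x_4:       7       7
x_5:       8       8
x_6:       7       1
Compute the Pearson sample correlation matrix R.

Step 1 — column means:
  mean(A) = (8 + 6 + 5 + 7 + 8 + 7) / 6 = 41/6 = 6.8333
  mean(B) = (8 + 3 + 5 + 7 + 8 + 1) / 6 = 32/6 = 5.3333

Step 2 — sample variances and covariances s[i,j] = (1/(n-1)) · Σ_k (x_{k,i} - mean_i) · (x_{k,j} - mean_j), with n-1 = 5:
  s[A,A] = ((1.1667)·(1.1667) + (-0.8333)·(-0.8333) + (-1.8333)·(-1.8333) + (0.1667)·(0.1667) + (1.1667)·(1.1667) + (0.1667)·(0.1667)) / 5 = 6.8333/5 = 1.3667
  s[A,B] = ((1.1667)·(2.6667) + (-0.8333)·(-2.3333) + (-1.8333)·(-0.3333) + (0.1667)·(1.6667) + (1.1667)·(2.6667) + (0.1667)·(-4.3333)) / 5 = 8.3333/5 = 1.6667
  s[B,B] = ((2.6667)·(2.6667) + (-2.3333)·(-2.3333) + (-0.3333)·(-0.3333) + (1.6667)·(1.6667) + (2.6667)·(2.6667) + (-4.3333)·(-4.3333)) / 5 = 41.3333/5 = 8.2667
  Sample standard deviations s_i = √(s[i,i]):
  s(A) = √(1.3667) = 1.169
  s(B) = √(8.2667) = 2.8752

Step 3 — r_{ij} = s_{ij} / (s_i · s_j):
  r[A,A] = 1 (diagonal).
  r[A,B] = 1.6667 / (1.169 · 2.8752) = 1.6667 / 3.3612 = 0.4959
  r[B,B] = 1 (diagonal).

R is symmetric with unit diagonal. Assembling:

R = [[1, 0.4959],
 [0.4959, 1]]


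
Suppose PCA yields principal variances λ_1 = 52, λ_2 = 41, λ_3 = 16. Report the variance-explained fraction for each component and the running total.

Step 1 — total variance = trace(Sigma) = Σ λ_i = 52 + 41 + 16 = 109.

Step 2 — fraction explained by component i = λ_i / Σ λ:
  PC1: 52/109 = 0.4771
  PC2: 41/109 = 0.3761
  PC3: 16/109 = 0.1468

Step 3 — cumulative fraction after k components = (λ_1 + ... + λ_k) / Σ λ:
  k = 1: 52/109 = 0.4771
  k = 2: (52 + 41)/109 = 93/109 = 0.8532
  k = 3: (52 + 41 + 16)/109 = 109/109 = 1

Summary (fraction, with percent):

explained: PC1 0.4771 (47.71%), PC2 0.3761 (37.61%), PC3 0.1468 (14.68%);  cumulative: 0.4771, 0.8532, 1


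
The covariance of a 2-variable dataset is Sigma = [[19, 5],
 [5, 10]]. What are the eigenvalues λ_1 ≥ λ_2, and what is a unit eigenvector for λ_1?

Step 1 — characteristic polynomial of 2×2 Sigma:
  det(Sigma - λI) = λ² - trace · λ + det = 0.
  trace = 19 + 10 = 29, det = 19·10 - (5)² = 165.
Step 2 — discriminant:
  Δ = trace² - 4·det = 841 - 660 = 181.
Step 3 — eigenvalues:
  λ = (trace ± √Δ)/2 = (29 ± 13.4536)/2,
  λ_1 = 21.2268,  λ_2 = 7.7732.

Step 4 — unit eigenvector for λ_1: solve (Sigma - λ_1 I)v = 0. First row:
  (19 - 21.2268)·v_x + (5)·v_y = 0, i.e. (-2.2268)·v_x + (5)·v_y = 0,
  so v ∝ (b, λ_1 - a) = (5, 2.2268) = u.
  ||u|| = √((5)² + (2.2268)²) = √(29.9587) ≈ 5.4735,
  v_1 = u/||u|| ≈ (0.9135, 0.4068) (||v_1|| = 1).

λ_1 = 21.2268,  λ_2 = 7.7732;  v_1 ≈ (0.9135, 0.4068)


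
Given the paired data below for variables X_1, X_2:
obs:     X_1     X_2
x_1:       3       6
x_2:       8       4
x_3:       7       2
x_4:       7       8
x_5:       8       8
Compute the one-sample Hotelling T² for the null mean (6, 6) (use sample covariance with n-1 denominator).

Step 1 — sample mean vector:
  mean(X_1) = (3 + 8 + 7 + 7 + 8) / 5 = 33/5 = 6.6
  mean(X_2) = (6 + 4 + 2 + 8 + 8) / 5 = 28/5 = 5.6
  x̄ = (6.6, 5.6),  deviation x̄ - mu_0 = (6.6, 5.6) - (6, 6) = (0.6, -0.4).

Step 2 — sample covariance matrix, S[i,j] = (1/(n-1)) · Σ_k (x_{k,i} - mean_i) · (x_{k,j} - mean_j), divisor n-1 = 4:
  S[X_1,X_1] = ((-3.6)·(-3.6) + (1.4)·(1.4) + (0.4)·(0.4) + (0.4)·(0.4) + (1.4)·(1.4)) / 4 = 17.2/4 = 4.3
  S[X_1,X_2] = ((-3.6)·(0.4) + (1.4)·(-1.6) + (0.4)·(-3.6) + (0.4)·(2.4) + (1.4)·(2.4)) / 4 = -0.8/4 = -0.2
  S[X_2,X_2] = ((0.4)·(0.4) + (-1.6)·(-1.6) + (-3.6)·(-3.6) + (2.4)·(2.4) + (2.4)·(2.4)) / 4 = 27.2/4 = 6.8
  S = [[4.3, -0.2],
 [-0.2, 6.8]].

Step 3 — invert S. det(S) = 4.3·6.8 - (-0.2)² = 29.2.
  S^{-1} = (1/det) · [[d, -b], [-b, a]] = [[0.2329, 0.0068],
 [0.0068, 0.1473]].

Step 4 — quadratic form (x̄ - mu_0)^T · S^{-1} · (x̄ - mu_0):
  S^{-1} · (x̄ - mu_0) = (0.137, -0.0548),
  (x̄ - mu_0)^T · [...] = (0.6)·(0.137) + (-0.4)·(-0.0548) = 0.1041.

Step 5 — scale by n: T² = 5 · 0.1041 = 0.5205.

T² ≈ 0.5205


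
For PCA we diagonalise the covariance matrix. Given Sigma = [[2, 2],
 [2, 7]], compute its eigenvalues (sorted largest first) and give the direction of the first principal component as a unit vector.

Step 1 — characteristic polynomial of 2×2 Sigma:
  det(Sigma - λI) = λ² - trace · λ + det = 0.
  trace = 2 + 7 = 9, det = 2·7 - (2)² = 10.
Step 2 — discriminant:
  Δ = trace² - 4·det = 81 - 40 = 41.
Step 3 — eigenvalues:
  λ = (trace ± √Δ)/2 = (9 ± 6.4031)/2,
  λ_1 = 7.7016,  λ_2 = 1.2984.

Step 4 — unit eigenvector for λ_1: solve (Sigma - λ_1 I)v = 0. First row:
  (2 - 7.7016)·v_x + (2)·v_y = 0, i.e. (-5.7016)·v_x + (2)·v_y = 0,
  so v ∝ (b, λ_1 - a) = (2, 5.7016) = u.
  ||u|| = √((2)² + (5.7016)²) = √(36.5078) ≈ 6.0422,
  v_1 = u/||u|| ≈ (0.331, 0.9436) (||v_1|| = 1).

λ_1 = 7.7016,  λ_2 = 1.2984;  v_1 ≈ (0.331, 0.9436)


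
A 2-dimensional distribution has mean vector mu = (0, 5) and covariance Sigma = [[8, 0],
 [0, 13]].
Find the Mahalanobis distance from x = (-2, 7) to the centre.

Step 1 — centre the observation: (x - mu) = (-2, 2).

Step 2 — invert Sigma. det(Sigma) = 8·13 - (0)² = 104.
  Sigma^{-1} = (1/det) · [[d, -b], [-b, a]] = [[0.125, 0],
 [0, 0.0769]].

Step 3 — form the quadratic (x - mu)^T · Sigma^{-1} · (x - mu):
  Sigma^{-1} · (x - mu) = (-0.25, 0.1538).
  (x - mu)^T · [Sigma^{-1} · (x - mu)] = (-2)·(-0.25) + (2)·(0.1538) = 0.8077.

Step 4 — take square root: d = √(0.8077) ≈ 0.8987.

d(x, mu) = √(0.8077) ≈ 0.8987


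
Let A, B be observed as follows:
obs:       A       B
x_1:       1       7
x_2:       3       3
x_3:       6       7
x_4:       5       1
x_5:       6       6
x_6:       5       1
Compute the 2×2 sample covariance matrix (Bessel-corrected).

Step 1 — column means:
  mean(A) = (1 + 3 + 6 + 5 + 6 + 5) / 6 = 26/6 = 4.3333
  mean(B) = (7 + 3 + 7 + 1 + 6 + 1) / 6 = 25/6 = 4.1667

Step 2 — sample covariance S[i,j] = (1/(n-1)) · Σ_k (x_{k,i} - mean_i) · (x_{k,j} - mean_j), with n-1 = 5.
  S[A,A] = ((-3.3333)·(-3.3333) + (-1.3333)·(-1.3333) + (1.6667)·(1.6667) + (0.6667)·(0.6667) + (1.6667)·(1.6667) + (0.6667)·(0.6667)) / 5 = 19.3333/5 = 3.8667
  S[A,B] = ((-3.3333)·(2.8333) + (-1.3333)·(-1.1667) + (1.6667)·(2.8333) + (0.6667)·(-3.1667) + (1.6667)·(1.8333) + (0.6667)·(-3.1667)) / 5 = -4.3333/5 = -0.8667
  S[B,B] = ((2.8333)·(2.8333) + (-1.1667)·(-1.1667) + (2.8333)·(2.8333) + (-3.1667)·(-3.1667) + (1.8333)·(1.8333) + (-3.1667)·(-3.1667)) / 5 = 40.8333/5 = 8.1667

S is symmetric (S[j,i] = S[i,j]). Assembling:

S = [[3.8667, -0.8667],
 [-0.8667, 8.1667]]


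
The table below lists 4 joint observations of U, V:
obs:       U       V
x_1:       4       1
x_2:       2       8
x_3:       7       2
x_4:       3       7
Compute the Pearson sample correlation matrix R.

Step 1 — column means:
  mean(U) = (4 + 2 + 7 + 3) / 4 = 16/4 = 4
  mean(V) = (1 + 8 + 2 + 7) / 4 = 18/4 = 4.5

Step 2 — sample variances and covariances s[i,j] = (1/(n-1)) · Σ_k (x_{k,i} - mean_i) · (x_{k,j} - mean_j), with n-1 = 3:
  s[U,U] = ((0)·(0) + (-2)·(-2) + (3)·(3) + (-1)·(-1)) / 3 = 14/3 = 4.6667
  s[U,V] = ((0)·(-3.5) + (-2)·(3.5) + (3)·(-2.5) + (-1)·(2.5)) / 3 = -17/3 = -5.6667
  s[V,V] = ((-3.5)·(-3.5) + (3.5)·(3.5) + (-2.5)·(-2.5) + (2.5)·(2.5)) / 3 = 37/3 = 12.3333
  Sample standard deviations s_i = √(s[i,i]):
  s(U) = √(4.6667) = 2.1602
  s(V) = √(12.3333) = 3.5119

Step 3 — r_{ij} = s_{ij} / (s_i · s_j):
  r[U,U] = 1 (diagonal).
  r[U,V] = -5.6667 / (2.1602 · 3.5119) = -5.6667 / 7.5865 = -0.7469
  r[V,V] = 1 (diagonal).

R is symmetric with unit diagonal. Assembling:

R = [[1, -0.7469],
 [-0.7469, 1]]


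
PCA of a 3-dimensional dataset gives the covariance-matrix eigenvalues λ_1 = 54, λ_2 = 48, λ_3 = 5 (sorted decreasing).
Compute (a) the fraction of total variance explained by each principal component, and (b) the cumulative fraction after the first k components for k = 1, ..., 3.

Step 1 — total variance = trace(Sigma) = Σ λ_i = 54 + 48 + 5 = 107.

Step 2 — fraction explained by component i = λ_i / Σ λ:
  PC1: 54/107 = 0.5047
  PC2: 48/107 = 0.4486
  PC3: 5/107 = 0.0467

Step 3 — cumulative fraction after k components = (λ_1 + ... + λ_k) / Σ λ:
  k = 1: 54/107 = 0.5047
  k = 2: (54 + 48)/107 = 102/107 = 0.9533
  k = 3: (54 + 48 + 5)/107 = 107/107 = 1

Summary (fraction, with percent):

explained: PC1 0.5047 (50.47%), PC2 0.4486 (44.86%), PC3 0.0467 (4.67%);  cumulative: 0.5047, 0.9533, 1


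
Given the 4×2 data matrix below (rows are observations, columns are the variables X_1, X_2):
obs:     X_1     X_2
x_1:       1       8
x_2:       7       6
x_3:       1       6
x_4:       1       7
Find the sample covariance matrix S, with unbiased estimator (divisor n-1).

Step 1 — column means:
  mean(X_1) = (1 + 7 + 1 + 1) / 4 = 10/4 = 2.5
  mean(X_2) = (8 + 6 + 6 + 7) / 4 = 27/4 = 6.75

Step 2 — sample covariance S[i,j] = (1/(n-1)) · Σ_k (x_{k,i} - mean_i) · (x_{k,j} - mean_j), with n-1 = 3.
  S[X_1,X_1] = ((-1.5)·(-1.5) + (4.5)·(4.5) + (-1.5)·(-1.5) + (-1.5)·(-1.5)) / 3 = 27/3 = 9
  S[X_1,X_2] = ((-1.5)·(1.25) + (4.5)·(-0.75) + (-1.5)·(-0.75) + (-1.5)·(0.25)) / 3 = -4.5/3 = -1.5
  S[X_2,X_2] = ((1.25)·(1.25) + (-0.75)·(-0.75) + (-0.75)·(-0.75) + (0.25)·(0.25)) / 3 = 2.75/3 = 0.9167

S is symmetric (S[j,i] = S[i,j]). Assembling:

S = [[9, -1.5],
 [-1.5, 0.9167]]


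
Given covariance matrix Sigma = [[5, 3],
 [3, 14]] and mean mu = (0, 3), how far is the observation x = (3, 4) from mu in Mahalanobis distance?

Step 1 — centre the observation: (x - mu) = (3, 1).

Step 2 — invert Sigma. det(Sigma) = 5·14 - (3)² = 61.
  Sigma^{-1} = (1/det) · [[d, -b], [-b, a]] = [[0.2295, -0.0492],
 [-0.0492, 0.082]].

Step 3 — form the quadratic (x - mu)^T · Sigma^{-1} · (x - mu):
  Sigma^{-1} · (x - mu) = (0.6393, -0.0656).
  (x - mu)^T · [Sigma^{-1} · (x - mu)] = (3)·(0.6393) + (1)·(-0.0656) = 1.8525.

Step 4 — take square root: d = √(1.8525) ≈ 1.3611.

d(x, mu) = √(1.8525) ≈ 1.3611


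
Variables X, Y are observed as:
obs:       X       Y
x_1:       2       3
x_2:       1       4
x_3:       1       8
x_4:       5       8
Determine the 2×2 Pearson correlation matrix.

Step 1 — column means:
  mean(X) = (2 + 1 + 1 + 5) / 4 = 9/4 = 2.25
  mean(Y) = (3 + 4 + 8 + 8) / 4 = 23/4 = 5.75

Step 2 — sample variances and covariances s[i,j] = (1/(n-1)) · Σ_k (x_{k,i} - mean_i) · (x_{k,j} - mean_j), with n-1 = 3:
  s[X,X] = ((-0.25)·(-0.25) + (-1.25)·(-1.25) + (-1.25)·(-1.25) + (2.75)·(2.75)) / 3 = 10.75/3 = 3.5833
  s[X,Y] = ((-0.25)·(-2.75) + (-1.25)·(-1.75) + (-1.25)·(2.25) + (2.75)·(2.25)) / 3 = 6.25/3 = 2.0833
  s[Y,Y] = ((-2.75)·(-2.75) + (-1.75)·(-1.75) + (2.25)·(2.25) + (2.25)·(2.25)) / 3 = 20.75/3 = 6.9167
  Sample standard deviations s_i = √(s[i,i]):
  s(X) = √(3.5833) = 1.893
  s(Y) = √(6.9167) = 2.63

Step 3 — r_{ij} = s_{ij} / (s_i · s_j):
  r[X,X] = 1 (diagonal).
  r[X,Y] = 2.0833 / (1.893 · 2.63) = 2.0833 / 4.9784 = 0.4185
  r[Y,Y] = 1 (diagonal).

R is symmetric with unit diagonal. Assembling:

R = [[1, 0.4185],
 [0.4185, 1]]


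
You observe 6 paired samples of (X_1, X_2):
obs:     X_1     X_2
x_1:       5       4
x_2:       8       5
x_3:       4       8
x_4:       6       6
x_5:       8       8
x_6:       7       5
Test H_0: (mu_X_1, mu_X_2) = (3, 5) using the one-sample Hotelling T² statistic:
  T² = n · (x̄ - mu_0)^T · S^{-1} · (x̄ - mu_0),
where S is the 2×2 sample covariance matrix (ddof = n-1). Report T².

Step 1 — sample mean vector:
  mean(X_1) = (5 + 8 + 4 + 6 + 8 + 7) / 6 = 38/6 = 6.3333
  mean(X_2) = (4 + 5 + 8 + 6 + 8 + 5) / 6 = 36/6 = 6
  x̄ = (6.3333, 6),  deviation x̄ - mu_0 = (6.3333, 6) - (3, 5) = (3.3333, 1).

Step 2 — sample covariance matrix, S[i,j] = (1/(n-1)) · Σ_k (x_{k,i} - mean_i) · (x_{k,j} - mean_j), divisor n-1 = 5:
  S[X_1,X_1] = ((-1.3333)·(-1.3333) + (1.6667)·(1.6667) + (-2.3333)·(-2.3333) + (-0.3333)·(-0.3333) + (1.6667)·(1.6667) + (0.6667)·(0.6667)) / 5 = 13.3333/5 = 2.6667
  S[X_1,X_2] = ((-1.3333)·(-2) + (1.6667)·(-1) + (-2.3333)·(2) + (-0.3333)·(0) + (1.6667)·(2) + (0.6667)·(-1)) / 5 = -1/5 = -0.2
  S[X_2,X_2] = ((-2)·(-2) + (-1)·(-1) + (2)·(2) + (0)·(0) + (2)·(2) + (-1)·(-1)) / 5 = 14/5 = 2.8
  S = [[2.6667, -0.2],
 [-0.2, 2.8]].

Step 3 — invert S. det(S) = 2.6667·2.8 - (-0.2)² = 7.4267.
  S^{-1} = (1/det) · [[d, -b], [-b, a]] = [[0.377, 0.0269],
 [0.0269, 0.3591]].

Step 4 — quadratic form (x̄ - mu_0)^T · S^{-1} · (x̄ - mu_0):
  S^{-1} · (x̄ - mu_0) = (1.2837, 0.4488),
  (x̄ - mu_0)^T · [...] = (3.3333)·(1.2837) + (1)·(0.4488) = 4.7277.

Step 5 — scale by n: T² = 6 · 4.7277 = 28.3662.

T² ≈ 28.3662


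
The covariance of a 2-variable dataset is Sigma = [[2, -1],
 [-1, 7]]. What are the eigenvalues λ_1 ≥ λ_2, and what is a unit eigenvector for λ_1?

Step 1 — characteristic polynomial of 2×2 Sigma:
  det(Sigma - λI) = λ² - trace · λ + det = 0.
  trace = 2 + 7 = 9, det = 2·7 - (-1)² = 13.
Step 2 — discriminant:
  Δ = trace² - 4·det = 81 - 52 = 29.
Step 3 — eigenvalues:
  λ = (trace ± √Δ)/2 = (9 ± 5.3852)/2,
  λ_1 = 7.1926,  λ_2 = 1.8074.

Step 4 — unit eigenvector for λ_1: solve (Sigma - λ_1 I)v = 0. First row:
  (2 - 7.1926)·v_x + (-1)·v_y = 0, i.e. (-5.1926)·v_x + (-1)·v_y = 0,
  so v ∝ (b, λ_1 - a) = (-1, 5.1926); multiply by -1 so the first entry is positive: u = (1, -5.1926).
  ||u|| = √((1)² + (-5.1926)²) = √(27.9629) ≈ 5.288,
  v_1 = u/||u|| ≈ (0.1891, -0.982) (||v_1|| = 1).

λ_1 = 7.1926,  λ_2 = 1.8074;  v_1 ≈ (0.1891, -0.982)


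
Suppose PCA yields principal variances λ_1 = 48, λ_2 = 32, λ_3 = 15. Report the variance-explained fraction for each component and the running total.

Step 1 — total variance = trace(Sigma) = Σ λ_i = 48 + 32 + 15 = 95.

Step 2 — fraction explained by component i = λ_i / Σ λ:
  PC1: 48/95 = 0.5053
  PC2: 32/95 = 0.3368
  PC3: 15/95 = 0.1579

Step 3 — cumulative fraction after k components = (λ_1 + ... + λ_k) / Σ λ:
  k = 1: 48/95 = 0.5053
  k = 2: (48 + 32)/95 = 80/95 = 0.8421
  k = 3: (48 + 32 + 15)/95 = 95/95 = 1

Summary (fraction, with percent):

explained: PC1 0.5053 (50.53%), PC2 0.3368 (33.68%), PC3 0.1579 (15.79%);  cumulative: 0.5053, 0.8421, 1


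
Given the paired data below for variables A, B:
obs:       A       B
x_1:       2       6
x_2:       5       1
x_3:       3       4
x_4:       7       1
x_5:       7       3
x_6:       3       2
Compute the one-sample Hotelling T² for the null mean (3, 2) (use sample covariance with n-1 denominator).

Step 1 — sample mean vector:
  mean(A) = (2 + 5 + 3 + 7 + 7 + 3) / 6 = 27/6 = 4.5
  mean(B) = (6 + 1 + 4 + 1 + 3 + 2) / 6 = 17/6 = 2.8333
  x̄ = (4.5, 2.8333),  deviation x̄ - mu_0 = (4.5, 2.8333) - (3, 2) = (1.5, 0.8333).

Step 2 — sample covariance matrix, S[i,j] = (1/(n-1)) · Σ_k (x_{k,i} - mean_i) · (x_{k,j} - mean_j), divisor n-1 = 5:
  S[A,A] = ((-2.5)·(-2.5) + (0.5)·(0.5) + (-1.5)·(-1.5) + (2.5)·(2.5) + (2.5)·(2.5) + (-1.5)·(-1.5)) / 5 = 23.5/5 = 4.7
  S[A,B] = ((-2.5)·(3.1667) + (0.5)·(-1.8333) + (-1.5)·(1.1667) + (2.5)·(-1.8333) + (2.5)·(0.1667) + (-1.5)·(-0.8333)) / 5 = -13.5/5 = -2.7
  S[B,B] = ((3.1667)·(3.1667) + (-1.8333)·(-1.8333) + (1.1667)·(1.1667) + (-1.8333)·(-1.8333) + (0.1667)·(0.1667) + (-0.8333)·(-0.8333)) / 5 = 18.8333/5 = 3.7667
  S = [[4.7, -2.7],
 [-2.7, 3.7667]].

Step 3 — invert S. det(S) = 4.7·3.7667 - (-2.7)² = 10.4133.
  S^{-1} = (1/det) · [[d, -b], [-b, a]] = [[0.3617, 0.2593],
 [0.2593, 0.4513]].

Step 4 — quadratic form (x̄ - mu_0)^T · S^{-1} · (x̄ - mu_0):
  S^{-1} · (x̄ - mu_0) = (0.7586, 0.765),
  (x̄ - mu_0)^T · [...] = (1.5)·(0.7586) + (0.8333)·(0.765) = 1.7755.

Step 5 — scale by n: T² = 6 · 1.7755 = 10.653.

T² ≈ 10.653


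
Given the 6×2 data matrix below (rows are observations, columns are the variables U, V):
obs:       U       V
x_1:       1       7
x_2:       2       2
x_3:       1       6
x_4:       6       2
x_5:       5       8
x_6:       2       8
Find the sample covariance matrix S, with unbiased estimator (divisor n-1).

Step 1 — column means:
  mean(U) = (1 + 2 + 1 + 6 + 5 + 2) / 6 = 17/6 = 2.8333
  mean(V) = (7 + 2 + 6 + 2 + 8 + 8) / 6 = 33/6 = 5.5

Step 2 — sample covariance S[i,j] = (1/(n-1)) · Σ_k (x_{k,i} - mean_i) · (x_{k,j} - mean_j), with n-1 = 5.
  S[U,U] = ((-1.8333)·(-1.8333) + (-0.8333)·(-0.8333) + (-1.8333)·(-1.8333) + (3.1667)·(3.1667) + (2.1667)·(2.1667) + (-0.8333)·(-0.8333)) / 5 = 22.8333/5 = 4.5667
  S[U,V] = ((-1.8333)·(1.5) + (-0.8333)·(-3.5) + (-1.8333)·(0.5) + (3.1667)·(-3.5) + (2.1667)·(2.5) + (-0.8333)·(2.5)) / 5 = -8.5/5 = -1.7
  S[V,V] = ((1.5)·(1.5) + (-3.5)·(-3.5) + (0.5)·(0.5) + (-3.5)·(-3.5) + (2.5)·(2.5) + (2.5)·(2.5)) / 5 = 39.5/5 = 7.9

S is symmetric (S[j,i] = S[i,j]). Assembling:

S = [[4.5667, -1.7],
 [-1.7, 7.9]]


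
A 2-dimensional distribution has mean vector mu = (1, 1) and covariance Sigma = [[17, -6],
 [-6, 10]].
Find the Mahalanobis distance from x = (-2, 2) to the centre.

Step 1 — centre the observation: (x - mu) = (-3, 1).

Step 2 — invert Sigma. det(Sigma) = 17·10 - (-6)² = 134.
  Sigma^{-1} = (1/det) · [[d, -b], [-b, a]] = [[0.0746, 0.0448],
 [0.0448, 0.1269]].

Step 3 — form the quadratic (x - mu)^T · Sigma^{-1} · (x - mu):
  Sigma^{-1} · (x - mu) = (-0.1791, -0.0075).
  (x - mu)^T · [Sigma^{-1} · (x - mu)] = (-3)·(-0.1791) + (1)·(-0.0075) = 0.5299.

Step 4 — take square root: d = √(0.5299) ≈ 0.7279.

d(x, mu) = √(0.5299) ≈ 0.7279


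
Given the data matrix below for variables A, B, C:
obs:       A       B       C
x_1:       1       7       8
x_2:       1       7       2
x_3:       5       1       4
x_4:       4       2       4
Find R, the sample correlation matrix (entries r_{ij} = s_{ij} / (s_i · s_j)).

Step 1 — column means:
  mean(A) = (1 + 1 + 5 + 4) / 4 = 11/4 = 2.75
  mean(B) = (7 + 7 + 1 + 2) / 4 = 17/4 = 4.25
  mean(C) = (8 + 2 + 4 + 4) / 4 = 18/4 = 4.5

Step 2 — sample variances and covariances s[i,j] = (1/(n-1)) · Σ_k (x_{k,i} - mean_i) · (x_{k,j} - mean_j), with n-1 = 3:
  s[A,A] = ((-1.75)·(-1.75) + (-1.75)·(-1.75) + (2.25)·(2.25) + (1.25)·(1.25)) / 3 = 12.75/3 = 4.25
  s[A,B] = ((-1.75)·(2.75) + (-1.75)·(2.75) + (2.25)·(-3.25) + (1.25)·(-2.25)) / 3 = -19.75/3 = -6.5833
  s[A,C] = ((-1.75)·(3.5) + (-1.75)·(-2.5) + (2.25)·(-0.5) + (1.25)·(-0.5)) / 3 = -3.5/3 = -1.1667
  s[B,B] = ((2.75)·(2.75) + (2.75)·(2.75) + (-3.25)·(-3.25) + (-2.25)·(-2.25)) / 3 = 30.75/3 = 10.25
  s[B,C] = ((2.75)·(3.5) + (2.75)·(-2.5) + (-3.25)·(-0.5) + (-2.25)·(-0.5)) / 3 = 5.5/3 = 1.8333
  s[C,C] = ((3.5)·(3.5) + (-2.5)·(-2.5) + (-0.5)·(-0.5) + (-0.5)·(-0.5)) / 3 = 19/3 = 6.3333
  Sample standard deviations s_i = √(s[i,i]):
  s(A) = √(4.25) = 2.0616
  s(B) = √(10.25) = 3.2016
  s(C) = √(6.3333) = 2.5166

Step 3 — r_{ij} = s_{ij} / (s_i · s_j):
  r[A,A] = 1 (diagonal).
  r[A,B] = -6.5833 / (2.0616 · 3.2016) = -6.5833 / 6.6002 = -0.9974
  r[A,C] = -1.1667 / (2.0616 · 2.5166) = -1.1667 / 5.1881 = -0.2249
  r[B,B] = 1 (diagonal).
  r[B,C] = 1.8333 / (3.2016 · 2.5166) = 1.8333 / 8.0571 = 0.2275
  r[C,C] = 1 (diagonal).

R is symmetric with unit diagonal. Assembling:

R = [[1, -0.9974, -0.2249],
 [-0.9974, 1, 0.2275],
 [-0.2249, 0.2275, 1]]


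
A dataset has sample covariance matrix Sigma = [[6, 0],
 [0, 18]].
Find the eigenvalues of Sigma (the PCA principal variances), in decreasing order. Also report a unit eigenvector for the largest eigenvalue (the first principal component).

Step 1 — characteristic polynomial of 2×2 Sigma:
  det(Sigma - λI) = λ² - trace · λ + det = 0.
  trace = 6 + 18 = 24, det = 6·18 - (0)² = 108.
Step 2 — discriminant:
  Δ = trace² - 4·det = 576 - 432 = 144.
Step 3 — eigenvalues:
  λ = (trace ± √Δ)/2 = (24 ± 12)/2,
  λ_1 = 18,  λ_2 = 6.

Step 4 — unit eigenvector for λ_1: Sigma is diagonal, so its eigenvectors are the coordinate axes. λ_1 = 18 is the diagonal entry on the second coordinate axis, hence
  v_1 = (0, 1) (||v_1|| = 1).

λ_1 = 18,  λ_2 = 6;  v_1 ≈ (0, 1)


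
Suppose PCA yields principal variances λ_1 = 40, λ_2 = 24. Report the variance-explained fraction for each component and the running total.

Step 1 — total variance = trace(Sigma) = Σ λ_i = 40 + 24 = 64.

Step 2 — fraction explained by component i = λ_i / Σ λ:
  PC1: 40/64 = 0.625
  PC2: 24/64 = 0.375

Step 3 — cumulative fraction after k components = (λ_1 + ... + λ_k) / Σ λ:
  k = 1: 40/64 = 0.625
  k = 2: (40 + 24)/64 = 64/64 = 1

Summary (fraction, with percent):

explained: PC1 0.625 (62.5%), PC2 0.375 (37.5%);  cumulative: 0.625, 1


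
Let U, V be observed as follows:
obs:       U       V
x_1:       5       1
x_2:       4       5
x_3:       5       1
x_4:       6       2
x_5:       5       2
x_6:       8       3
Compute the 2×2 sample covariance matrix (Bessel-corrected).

Step 1 — column means:
  mean(U) = (5 + 4 + 5 + 6 + 5 + 8) / 6 = 33/6 = 5.5
  mean(V) = (1 + 5 + 1 + 2 + 2 + 3) / 6 = 14/6 = 2.3333

Step 2 — sample covariance S[i,j] = (1/(n-1)) · Σ_k (x_{k,i} - mean_i) · (x_{k,j} - mean_j), with n-1 = 5.
  S[U,U] = ((-0.5)·(-0.5) + (-1.5)·(-1.5) + (-0.5)·(-0.5) + (0.5)·(0.5) + (-0.5)·(-0.5) + (2.5)·(2.5)) / 5 = 9.5/5 = 1.9
  S[U,V] = ((-0.5)·(-1.3333) + (-1.5)·(2.6667) + (-0.5)·(-1.3333) + (0.5)·(-0.3333) + (-0.5)·(-0.3333) + (2.5)·(0.6667)) / 5 = -1/5 = -0.2
  S[V,V] = ((-1.3333)·(-1.3333) + (2.6667)·(2.6667) + (-1.3333)·(-1.3333) + (-0.3333)·(-0.3333) + (-0.3333)·(-0.3333) + (0.6667)·(0.6667)) / 5 = 11.3333/5 = 2.2667

S is symmetric (S[j,i] = S[i,j]). Assembling:

S = [[1.9, -0.2],
 [-0.2, 2.2667]]


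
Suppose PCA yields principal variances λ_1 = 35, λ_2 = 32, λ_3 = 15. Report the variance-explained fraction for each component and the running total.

Step 1 — total variance = trace(Sigma) = Σ λ_i = 35 + 32 + 15 = 82.

Step 2 — fraction explained by component i = λ_i / Σ λ:
  PC1: 35/82 = 0.4268
  PC2: 32/82 = 0.3902
  PC3: 15/82 = 0.1829

Step 3 — cumulative fraction after k components = (λ_1 + ... + λ_k) / Σ λ:
  k = 1: 35/82 = 0.4268
  k = 2: (35 + 32)/82 = 67/82 = 0.8171
  k = 3: (35 + 32 + 15)/82 = 82/82 = 1

Summary (fraction, with percent):

explained: PC1 0.4268 (42.68%), PC2 0.3902 (39.02%), PC3 0.1829 (18.29%);  cumulative: 0.4268, 0.8171, 1


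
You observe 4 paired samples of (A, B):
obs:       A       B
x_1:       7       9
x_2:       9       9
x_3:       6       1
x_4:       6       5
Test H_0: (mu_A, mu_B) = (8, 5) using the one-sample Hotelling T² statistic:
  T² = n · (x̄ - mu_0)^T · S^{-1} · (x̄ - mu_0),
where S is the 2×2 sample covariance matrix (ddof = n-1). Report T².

Step 1 — sample mean vector:
  mean(A) = (7 + 9 + 6 + 6) / 4 = 28/4 = 7
  mean(B) = (9 + 9 + 1 + 5) / 4 = 24/4 = 6
  x̄ = (7, 6),  deviation x̄ - mu_0 = (7, 6) - (8, 5) = (-1, 1).

Step 2 — sample covariance matrix, S[i,j] = (1/(n-1)) · Σ_k (x_{k,i} - mean_i) · (x_{k,j} - mean_j), divisor n-1 = 3:
  S[A,A] = ((0)·(0) + (2)·(2) + (-1)·(-1) + (-1)·(-1)) / 3 = 6/3 = 2
  S[A,B] = ((0)·(3) + (2)·(3) + (-1)·(-5) + (-1)·(-1)) / 3 = 12/3 = 4
  S[B,B] = ((3)·(3) + (3)·(3) + (-5)·(-5) + (-1)·(-1)) / 3 = 44/3 = 14.6667
  S = [[2, 4],
 [4, 14.6667]].

Step 3 — invert S. det(S) = 2·14.6667 - (4)² = 13.3333.
  S^{-1} = (1/det) · [[d, -b], [-b, a]] = [[1.1, -0.3],
 [-0.3, 0.15]].

Step 4 — quadratic form (x̄ - mu_0)^T · S^{-1} · (x̄ - mu_0):
  S^{-1} · (x̄ - mu_0) = (-1.4, 0.45),
  (x̄ - mu_0)^T · [...] = (-1)·(-1.4) + (1)·(0.45) = 1.85.

Step 5 — scale by n: T² = 4 · 1.85 = 7.4.

T² ≈ 7.4
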